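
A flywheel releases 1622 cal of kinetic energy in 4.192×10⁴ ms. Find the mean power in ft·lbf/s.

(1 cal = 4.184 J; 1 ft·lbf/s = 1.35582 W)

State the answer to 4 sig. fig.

1622 cal × 4.184 → 6786.45 J
4.192×10⁴ ms × 0.001 → 41.92 s
P = E / t = 6786.45 J / 41.92 s = 161.891 W
161.891 W ÷ (1.35582 W/ft·lbf/s) = 119.404 ft·lbf/s

119.4 ft·lbf/s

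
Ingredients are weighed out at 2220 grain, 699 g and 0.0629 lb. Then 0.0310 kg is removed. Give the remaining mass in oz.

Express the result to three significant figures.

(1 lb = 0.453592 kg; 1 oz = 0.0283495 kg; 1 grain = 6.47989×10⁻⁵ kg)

29.6 oz

2220 grain × 6.47989×10⁻⁵ = 0.143854 kg
699 g × 0.001 = 0.699 kg
0.0629 lb × 0.453592 = 0.0285309 kg
0.0310 kg (already kg)
Result: 0.143854 + 0.699 + 0.0285309 − 0.031 = 0.840385 kg
In oz: 0.840385 / 0.0283495 = 29.6437 oz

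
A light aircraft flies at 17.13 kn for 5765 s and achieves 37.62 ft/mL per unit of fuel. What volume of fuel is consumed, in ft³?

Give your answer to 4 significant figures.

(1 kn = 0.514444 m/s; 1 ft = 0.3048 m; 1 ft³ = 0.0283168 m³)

0.1565 ft³

17.13 kn → 8.81243 m/s
d = v × t = 8.81243 × 5765 = 50803.7 m
37.62 ft/mL → 1.14666×10⁷ m/m³
V = d / (distance per unit fuel) = 50803.7 / 1.14666×10⁷ = 0.00443058 m³
In ft³: 0.00443058 / 0.0283168 = 0.156465 ft³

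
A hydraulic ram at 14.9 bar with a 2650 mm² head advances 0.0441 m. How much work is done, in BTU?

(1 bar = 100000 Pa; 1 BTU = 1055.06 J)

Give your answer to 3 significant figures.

0.165 BTU

14.9 bar → 1.49×10⁶ Pa
2650 mm² → 0.00265 m²
F = P × A = 1.49×10⁶ × 0.00265 = 3948.5 N
W = F × d = 3948.5 × 0.0441 = 174.129 J
In BTU: 174.129 / 1055.06 = 0.165042 BTU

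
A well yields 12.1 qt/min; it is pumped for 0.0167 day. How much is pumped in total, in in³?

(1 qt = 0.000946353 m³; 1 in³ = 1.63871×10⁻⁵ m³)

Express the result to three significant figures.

12.1 qt/min → 1.90848×10⁻⁴ m³/s
0.0167 day → 1442.88 s
V = Q × t = 1.90848×10⁻⁴ × 1442.88 = 0.275371 m³
In in³: 0.275371 / 1.63871×10⁻⁵ = 16804.1 in³

1.68×10⁴ in³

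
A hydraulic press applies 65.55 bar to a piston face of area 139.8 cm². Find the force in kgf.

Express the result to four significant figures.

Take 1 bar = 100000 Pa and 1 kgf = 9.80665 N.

65.55 bar × 100000 → 6.555×10⁶ Pa
139.8 cm² × 0.0001 → 0.01398 m²
F = P × A = 6.555×10⁶ Pa × 0.01398 m² = 91638.9 N
91638.9 N ÷ (9.80665 N/kgf) = 9344.57 kgf

9345 kgf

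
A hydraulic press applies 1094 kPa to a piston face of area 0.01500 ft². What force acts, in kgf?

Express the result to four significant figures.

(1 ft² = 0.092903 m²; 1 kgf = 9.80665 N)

155.5 kgf

1094 kPa × 1000 = 1.094×10⁶ Pa
0.01500 ft² × 0.092903 = 0.00139354 m²
F = P × A = 1.094×10⁶ Pa × 0.00139354 m² = 1524.53 N
1524.53 N ÷ (9.80665 N/kgf) = 155.459 kgf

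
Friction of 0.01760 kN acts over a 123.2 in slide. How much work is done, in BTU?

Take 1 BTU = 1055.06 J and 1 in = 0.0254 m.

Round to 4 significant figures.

0.01760 kN × 1000 = 17.6 N
123.2 in × 0.0254 = 3.12928 m
W = F × d = 17.6 N × 3.12928 m = 55.0753 J
55.0753 J ÷ (1055.06 J/BTU) = 0.0522011 BTU

0.05220 BTU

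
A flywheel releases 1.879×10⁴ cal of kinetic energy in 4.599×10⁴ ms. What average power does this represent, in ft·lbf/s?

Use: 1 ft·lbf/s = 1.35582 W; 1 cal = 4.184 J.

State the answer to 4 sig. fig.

1261 ft·lbf/s

1.879×10⁴ cal × 4.184 → 78617.4 J
4.599×10⁴ ms × 0.001 → 45.99 s
P = E / t = 78617.4 J / 45.99 s = 1709.45 W
1709.45 W ÷ (1.35582 W/ft·lbf/s) = 1260.82 ft·lbf/s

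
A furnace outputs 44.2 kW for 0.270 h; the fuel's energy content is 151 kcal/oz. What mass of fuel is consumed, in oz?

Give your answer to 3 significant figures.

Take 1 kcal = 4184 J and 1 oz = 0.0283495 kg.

44.2 kW → 44200 W
0.270 h → 972 s
E = P × t = 44200 × 972 = 4.29624×10⁷ J
151 kcal/oz → 2.22855×10⁷ J/kg
m = E / e_s = 4.29624×10⁷ / 2.22855×10⁷ = 1.92782 kg
In oz: 1.92782 / 0.0283495 = 68.0019 oz

68.0 oz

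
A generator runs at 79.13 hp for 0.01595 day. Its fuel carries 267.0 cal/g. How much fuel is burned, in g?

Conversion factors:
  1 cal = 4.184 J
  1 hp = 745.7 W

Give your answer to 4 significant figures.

7.279×10⁴ g

79.13 hp → 59007.2 W
0.01595 day → 1378.08 s
E = P × t = 59007.2 × 1378.08 = 8.13166×10⁷ J
267.0 cal/g → 1.11713×10⁶ J/kg
m = E / e_s = 8.13166×10⁷ / 1.11713×10⁶ = 72.7906 kg
In g: 72.7906 / 0.001 = 72790.6 g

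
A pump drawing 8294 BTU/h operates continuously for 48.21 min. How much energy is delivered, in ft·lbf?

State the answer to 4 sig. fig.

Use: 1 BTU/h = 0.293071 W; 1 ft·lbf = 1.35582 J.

5.186×10⁶ ft·lbf

8294 BTU/h × 0.293071 = 2430.73 W
48.21 min × 60 = 2892.6 s
E = P × t = 2430.73 W × 2892.6 s = 7.03113×10⁶ J
7.03113×10⁶ J ÷ (1.35582 J/ft·lbf) = 5.18589×10⁶ ft·lbf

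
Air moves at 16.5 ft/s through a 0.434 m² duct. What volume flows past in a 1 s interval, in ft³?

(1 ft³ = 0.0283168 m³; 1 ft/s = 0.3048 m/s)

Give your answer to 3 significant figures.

77.1 ft³

16.5 ft/s × 0.3048 → 5.0292 m/s
V = v × A × t = 5.0292 m/s × 0.434 m² × 1 s = 2.18267 m³
2.18267 m³ ÷ (0.0283168 m³/ft³) = 77.0804 ft³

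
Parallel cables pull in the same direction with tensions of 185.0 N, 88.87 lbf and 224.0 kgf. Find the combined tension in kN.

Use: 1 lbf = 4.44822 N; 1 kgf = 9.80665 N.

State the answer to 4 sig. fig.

185.0 N (already N)
88.87 lbf × 4.44822 = 395.313 N
224.0 kgf × 9.80665 = 2196.69 N
Sum: 185 + 395.313 + 2196.69 = 2777 N
In kN: 2777 / 1000 = 2.777 kN

2.777 kN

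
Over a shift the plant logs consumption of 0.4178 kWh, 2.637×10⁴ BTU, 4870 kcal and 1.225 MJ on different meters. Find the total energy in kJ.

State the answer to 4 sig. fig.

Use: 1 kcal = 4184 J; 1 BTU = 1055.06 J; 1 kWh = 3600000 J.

0.4178 kWh × 3600000 = 1.50408×10⁶ J
2.637×10⁴ BTU × 1055.06 = 2.78219×10⁷ J
4870 kcal × 4184 = 2.03761×10⁷ J
1.225 MJ × 1000000 = 1.225×10⁶ J
Total: 1.50408×10⁶ + 2.78219×10⁷ + 2.03761×10⁷ + 1.225×10⁶ = 5.09271×10⁷ J
In kJ: 5.09271×10⁷ / 1000 = 50927.1 kJ

5.093×10⁴ kJ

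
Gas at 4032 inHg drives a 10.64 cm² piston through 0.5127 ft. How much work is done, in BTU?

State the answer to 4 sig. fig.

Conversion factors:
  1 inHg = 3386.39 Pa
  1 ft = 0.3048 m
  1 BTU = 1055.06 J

2.152 BTU

4032 inHg → 1.36539×10⁷ Pa
10.64 cm² → 0.001064 m²
F = P × A = 1.36539×10⁷ × 0.001064 = 14527.7 N
0.5127 ft → 0.156271 m
W = F × d = 14527.7 × 0.156271 = 2270.26 J
In BTU: 2270.26 / 1055.06 = 2.15178 BTU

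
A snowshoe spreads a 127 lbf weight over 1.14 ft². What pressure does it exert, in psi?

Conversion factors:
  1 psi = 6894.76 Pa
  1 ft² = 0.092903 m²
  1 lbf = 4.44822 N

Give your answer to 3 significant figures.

0.774 psi

127 lbf × 4.44822 = 564.924 N
1.14 ft² × 0.092903 = 0.105909 m²
P = F / A = 564.924 N / 0.105909 m² = 5334.05 Pa
5334.05 Pa ÷ (6894.76 Pa/psi) = 0.773638 psi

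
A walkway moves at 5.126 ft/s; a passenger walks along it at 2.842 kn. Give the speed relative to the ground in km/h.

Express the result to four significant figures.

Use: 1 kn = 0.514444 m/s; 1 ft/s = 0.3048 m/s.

10.89 km/h

5.126 ft/s × 0.3048 → 1.5624 m/s
2.842 kn × 0.514444 → 1.46205 m/s
Combined: 1.5624 + 1.46205 = 3.02445 m/s
In km/h: 3.02445 / (1/3.6) = 10.888 km/h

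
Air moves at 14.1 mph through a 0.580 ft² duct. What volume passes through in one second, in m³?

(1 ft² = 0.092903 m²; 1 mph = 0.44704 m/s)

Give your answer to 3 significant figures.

14.1 mph × 0.44704 = 6.30326 m/s
0.580 ft² × 0.092903 = 0.0538837 m²
V = v × A × t = 6.30326 m/s × 0.0538837 m² × 1 s = 0.339643 m³

0.340 m³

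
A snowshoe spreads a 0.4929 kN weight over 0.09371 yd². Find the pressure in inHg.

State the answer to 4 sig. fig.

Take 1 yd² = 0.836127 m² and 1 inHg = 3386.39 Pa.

1.858 inHg

0.4929 kN × 1000 → 492.9 N
0.09371 yd² × 0.836127 → 0.0783535 m²
P = F / A = 492.9 N / 0.0783535 m² = 6290.72 Pa
6290.72 Pa ÷ (3386.39 Pa/inHg) = 1.85765 inHg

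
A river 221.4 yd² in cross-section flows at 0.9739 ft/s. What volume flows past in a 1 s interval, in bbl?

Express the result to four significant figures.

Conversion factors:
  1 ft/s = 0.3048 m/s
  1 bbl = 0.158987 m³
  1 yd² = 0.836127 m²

345.6 bbl

0.9739 ft/s × 0.3048 = 0.296845 m/s
221.4 yd² × 0.836127 = 185.119 m²
V = v × A × t = 0.296845 m/s × 185.119 m² × 1 s = 54.9516 m³
54.9516 m³ ÷ (0.158987 m³/bbl) = 345.636 bbl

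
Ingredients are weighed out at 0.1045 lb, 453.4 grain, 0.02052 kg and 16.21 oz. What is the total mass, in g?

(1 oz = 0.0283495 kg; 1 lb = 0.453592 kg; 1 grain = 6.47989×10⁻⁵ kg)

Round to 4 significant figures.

556.8 g

0.1045 lb × 0.453592 → 0.0474004 kg
453.4 grain × 6.47989×10⁻⁵ → 0.0293798 kg
0.02052 kg (already kg)
16.21 oz × 0.0283495 → 0.459545 kg
Combined: 0.0474004 + 0.0293798 + 0.02052 + 0.459545 = 0.556845 kg
In g: 0.556845 / 0.001 = 556.845 g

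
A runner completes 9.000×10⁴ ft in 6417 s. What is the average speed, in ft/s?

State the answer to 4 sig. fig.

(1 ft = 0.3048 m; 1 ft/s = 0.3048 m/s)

9.000×10⁴ ft × 0.3048 = 27432 m
v = d / t = 27432 m / 6417 s = 4.27489 m/s
4.27489 m/s ÷ (0.3048 m/s/ft/s) = 14.0252 ft/s

14.03 ft/s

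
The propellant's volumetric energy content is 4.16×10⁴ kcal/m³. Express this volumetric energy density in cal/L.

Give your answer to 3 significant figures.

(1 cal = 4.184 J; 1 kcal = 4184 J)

4.16×10⁴ cal/L

4.16×10⁴ kcal/m³ × 4184 J/kcal = 1.74054×10⁸ J/m³
1.74054×10⁸ J/m³ ÷ 4.184 J/cal × 0.001 m³/L = 41599.9 cal/L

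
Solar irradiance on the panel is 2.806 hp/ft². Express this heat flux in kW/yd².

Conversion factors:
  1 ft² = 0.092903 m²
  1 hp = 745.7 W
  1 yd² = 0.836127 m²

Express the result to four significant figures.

2.806 hp/ft² × 745.7 W/hp ÷ 0.092903 m²/ft² = 22522.8 W/m²
22522.8 W/m² ÷ 1000 W/kW × 0.836127 m²/yd² = 18.8319 kW/yd²

18.83 kW/yd²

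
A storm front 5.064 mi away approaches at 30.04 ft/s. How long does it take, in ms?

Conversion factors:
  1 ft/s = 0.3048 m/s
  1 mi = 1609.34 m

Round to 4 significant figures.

8.901×10⁵ ms

5.064 mi × 1609.34 → 8149.7 m
30.04 ft/s × 0.3048 → 9.15619 m/s
t = d / v = 8149.7 m / 9.15619 m/s = 890.075 s
890.075 s ÷ (0.001 s/ms) = 890075 ms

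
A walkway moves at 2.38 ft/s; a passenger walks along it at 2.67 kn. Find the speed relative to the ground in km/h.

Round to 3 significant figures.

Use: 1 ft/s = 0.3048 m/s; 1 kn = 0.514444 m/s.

2.38 ft/s × 0.3048 = 0.725424 m/s
2.67 kn × 0.514444 = 1.37357 m/s
Sum: 0.725424 + 1.37357 = 2.09899 m/s
In km/h: 2.09899 / (1/3.6) = 7.55636 km/h

7.56 km/h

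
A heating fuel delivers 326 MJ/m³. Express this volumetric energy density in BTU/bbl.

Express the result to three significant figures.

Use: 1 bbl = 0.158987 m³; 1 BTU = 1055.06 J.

4.91×10⁴ BTU/bbl

326 MJ/m³ × 1000000 J/MJ = 3.26×10⁸ J/m³
3.26×10⁸ J/m³ ÷ 1055.06 J/BTU × 0.158987 m³/bbl = 49124.9 BTU/bbl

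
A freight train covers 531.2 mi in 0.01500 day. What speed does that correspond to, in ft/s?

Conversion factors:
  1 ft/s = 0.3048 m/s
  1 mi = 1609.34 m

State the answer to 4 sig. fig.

531.2 mi × 1609.34 = 854881 m
0.01500 day × 86400 = 1296 s
v = d / t = 854881 m / 1296 s = 659.63 m/s
659.63 m/s ÷ (0.3048 m/s/ft/s) = 2164.14 ft/s

2164 ft/s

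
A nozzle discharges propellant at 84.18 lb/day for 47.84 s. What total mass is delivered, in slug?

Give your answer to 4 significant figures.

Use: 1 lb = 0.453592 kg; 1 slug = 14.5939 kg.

0.001449 slug

84.18 lb/day → 4.41937×10⁻⁴ kg/s
m = ṁ × t = 4.41937×10⁻⁴ × 47.84 = 0.0211423 kg
In slug: 0.0211423 / 14.5939 = 0.00144871 slug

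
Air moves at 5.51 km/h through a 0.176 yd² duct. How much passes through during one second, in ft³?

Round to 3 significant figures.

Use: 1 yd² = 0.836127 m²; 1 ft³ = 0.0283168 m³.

5.51 km/h × (1/3.6) → 1.53056 m/s
0.176 yd² × 0.836127 → 0.147158 m²
V = v × A × t = 1.53056 m/s × 0.147158 m² × 1 s = 0.225234 m³
0.225234 m³ ÷ (0.0283168 m³/ft³) = 7.95408 ft³

7.95 ft³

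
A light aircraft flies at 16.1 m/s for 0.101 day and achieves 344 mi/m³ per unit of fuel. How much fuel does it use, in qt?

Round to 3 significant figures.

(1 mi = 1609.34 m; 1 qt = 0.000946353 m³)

268 qt

0.101 day → 8726.4 s
d = v × t = 16.1 × 8726.4 = 140495 m
344 mi/m³ → 553613 m/m³
V = d / (distance per unit fuel) = 140495 / 553613 = 0.253778 m³
In qt: 0.253778 / 0.000946353 = 268.164 qt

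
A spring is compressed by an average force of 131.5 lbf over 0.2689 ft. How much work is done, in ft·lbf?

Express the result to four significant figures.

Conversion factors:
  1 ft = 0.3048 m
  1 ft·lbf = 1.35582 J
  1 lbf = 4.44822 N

35.36 ft·lbf

131.5 lbf × 4.44822 = 584.941 N
0.2689 ft × 0.3048 = 0.0819607 m
W = F × d = 584.941 N × 0.0819607 m = 47.9422 J
47.9422 J ÷ (1.35582 J/ft·lbf) = 35.3603 ft·lbf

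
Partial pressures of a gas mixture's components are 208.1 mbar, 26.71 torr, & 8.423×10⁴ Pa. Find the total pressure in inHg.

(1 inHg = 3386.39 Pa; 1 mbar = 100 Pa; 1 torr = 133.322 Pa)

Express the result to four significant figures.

32.07 inHg

208.1 mbar × 100 = 20810 Pa
26.71 torr × 133.322 = 3561.03 Pa
8.423×10⁴ Pa (already Pa)
Sum: 20810 + 3561.03 + 84230 = 108601 Pa
In inHg: 108601 / 3386.39 = 32.0698 inHg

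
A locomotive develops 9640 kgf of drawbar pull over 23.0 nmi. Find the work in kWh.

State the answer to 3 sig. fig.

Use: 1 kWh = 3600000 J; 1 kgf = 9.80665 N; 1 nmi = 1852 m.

1120 kWh

9640 kgf × 9.80665 = 94536.1 N
23.0 nmi × 1852 = 42596 m
W = F × d = 94536.1 N × 42596 m = 4.02686×10⁹ J
4.02686×10⁹ J ÷ (3600000 J/kWh) = 1118.57 kWh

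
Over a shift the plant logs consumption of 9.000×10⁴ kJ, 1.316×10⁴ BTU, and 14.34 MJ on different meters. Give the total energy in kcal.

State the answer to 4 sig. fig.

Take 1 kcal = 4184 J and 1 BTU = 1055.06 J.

2.826×10⁴ kcal

9.000×10⁴ kJ × 1000 = 9×10⁷ J
1.316×10⁴ BTU × 1055.06 = 1.38846×10⁷ J
14.34 MJ × 1000000 = 1.434×10⁷ J
Combined: 9×10⁷ + 1.38846×10⁷ + 1.434×10⁷ = 1.18225×10⁸ J
In kcal: 1.18225×10⁸ / 4184 = 28256.5 kcal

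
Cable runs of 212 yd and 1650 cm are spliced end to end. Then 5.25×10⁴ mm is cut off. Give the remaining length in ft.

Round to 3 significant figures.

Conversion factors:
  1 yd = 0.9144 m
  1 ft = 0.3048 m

518 ft

212 yd × 0.9144 = 193.853 m
1650 cm × 0.01 = 16.5 m
5.25×10⁴ mm × 0.001 = 52.5 m
Result: 193.853 + 16.5 − 52.5 = 157.853 m
In ft: 157.853 / 0.3048 = 517.89 ft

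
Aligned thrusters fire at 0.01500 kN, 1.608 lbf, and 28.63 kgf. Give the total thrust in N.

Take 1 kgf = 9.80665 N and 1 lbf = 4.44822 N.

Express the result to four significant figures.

0.01500 kN × 1000 = 15 N
1.608 lbf × 4.44822 = 7.15274 N
28.63 kgf × 9.80665 = 280.764 N
Combined: 15 + 7.15274 + 280.764 = 302.917 N

302.9 N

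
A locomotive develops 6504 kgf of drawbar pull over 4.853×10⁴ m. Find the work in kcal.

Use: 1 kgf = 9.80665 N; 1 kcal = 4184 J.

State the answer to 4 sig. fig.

7.398×10⁵ kcal

6504 kgf × 9.80665 = 63782.5 N
W = F × d = 63782.5 N × 48530 m = 3.09536×10⁹ J
3.09536×10⁹ J ÷ (4184 J/kcal) = 739809 kcal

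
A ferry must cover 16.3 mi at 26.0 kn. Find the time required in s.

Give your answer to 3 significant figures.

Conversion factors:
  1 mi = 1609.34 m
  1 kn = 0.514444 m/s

16.3 mi × 1609.34 = 26232.2 m
26.0 kn × 0.514444 = 13.3755 m/s
t = d / v = 26232.2 m / 13.3755 m/s = 1961.21 s

1960 s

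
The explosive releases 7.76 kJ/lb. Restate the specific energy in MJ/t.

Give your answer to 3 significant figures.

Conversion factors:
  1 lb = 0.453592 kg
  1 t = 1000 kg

7.76 kJ/lb × 1000 J/kJ ÷ 0.453592 kg/lb = 17107.9 J/kg
17107.9 J/kg ÷ 1000000 J/MJ × 1000 kg/t = 17.1079 MJ/t

17.1 MJ/t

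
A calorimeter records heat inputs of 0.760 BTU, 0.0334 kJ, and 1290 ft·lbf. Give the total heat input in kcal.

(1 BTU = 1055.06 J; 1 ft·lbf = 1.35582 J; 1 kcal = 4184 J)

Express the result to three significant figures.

0.618 kcal

0.760 BTU × 1055.06 = 801.846 J
0.0334 kJ × 1000 = 33.4 J
1290 ft·lbf × 1.35582 = 1749.01 J
Total: 801.846 + 33.4 + 1749.01 = 2584.26 J
In kcal: 2584.26 / 4184 = 0.617653 kcal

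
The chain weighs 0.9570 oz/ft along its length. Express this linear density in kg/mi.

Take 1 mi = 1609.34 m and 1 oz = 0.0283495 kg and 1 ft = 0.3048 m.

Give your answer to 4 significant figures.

0.9570 oz/ft × 0.0283495 kg/oz ÷ 0.3048 m/ft = 0.0890107 kg/m
0.0890107 kg/m × 1609.34 m/mi = 143.248 kg/mi

143.2 kg/mi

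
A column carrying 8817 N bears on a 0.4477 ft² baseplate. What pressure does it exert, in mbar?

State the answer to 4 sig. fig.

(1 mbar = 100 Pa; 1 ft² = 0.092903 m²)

0.4477 ft² × 0.092903 = 0.0415927 m²
P = F / A = 8817 N / 0.0415927 m² = 211984 Pa
211984 Pa ÷ (100 Pa/mbar) = 2119.84 mbar

2120 mbar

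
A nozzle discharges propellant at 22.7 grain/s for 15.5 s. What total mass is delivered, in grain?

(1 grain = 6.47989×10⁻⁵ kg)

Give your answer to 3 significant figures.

352 grain

22.7 grain/s → 0.00147094 kg/s
m = ṁ × t = 0.00147094 × 15.5 = 0.0227996 kg
In grain: 0.0227996 / 6.47989×10⁻⁵ = 351.852 grain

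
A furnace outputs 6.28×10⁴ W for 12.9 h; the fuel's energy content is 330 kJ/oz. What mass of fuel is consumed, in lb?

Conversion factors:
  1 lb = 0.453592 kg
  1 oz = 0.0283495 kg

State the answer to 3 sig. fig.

552 lb

12.9 h → 46440 s
E = P × t = 62800 × 46440 = 2.91643×10⁹ J
330 kJ/oz → 1.16404×10⁷ J/kg
m = E / e_s = 2.91643×10⁹ / 1.16404×10⁷ = 250.544 kg
In lb: 250.544 / 0.453592 = 552.355 lb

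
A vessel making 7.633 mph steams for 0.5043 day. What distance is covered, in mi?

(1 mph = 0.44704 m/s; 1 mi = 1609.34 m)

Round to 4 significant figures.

7.633 mph × 0.44704 → 3.41226 m/s
0.5043 day × 86400 → 43571.5 s
d = v × t = 3.41226 m/s × 43571.5 s = 148677 m
148677 m ÷ (1609.34 m/mi) = 92.3838 mi

92.38 mi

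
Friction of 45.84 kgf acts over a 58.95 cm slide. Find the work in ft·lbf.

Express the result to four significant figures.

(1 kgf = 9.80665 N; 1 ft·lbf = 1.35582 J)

195.5 ft·lbf

45.84 kgf × 9.80665 → 449.537 N
58.95 cm × 0.01 → 0.5895 m
W = F × d = 449.537 N × 0.5895 m = 265.002 J
265.002 J ÷ (1.35582 J/ft·lbf) = 195.455 ft·lbf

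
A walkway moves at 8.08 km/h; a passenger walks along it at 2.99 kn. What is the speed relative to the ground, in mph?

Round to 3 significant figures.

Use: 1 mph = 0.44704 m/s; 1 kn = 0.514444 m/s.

8.08 km/h × (1/3.6) = 2.24444 m/s
2.99 kn × 0.514444 = 1.53819 m/s
Total: 2.24444 + 1.53819 = 3.78263 m/s
In mph: 3.78263 / 0.44704 = 8.4615 mph

8.46 mph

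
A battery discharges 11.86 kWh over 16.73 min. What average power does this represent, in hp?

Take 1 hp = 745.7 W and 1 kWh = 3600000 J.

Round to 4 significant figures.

11.86 kWh × 3600000 → 4.2696×10⁷ J
16.73 min × 60 → 1003.8 s
P = E / t = 4.2696×10⁷ J / 1003.8 s = 42534.4 W
42534.4 W ÷ (745.7 W/hp) = 57.0396 hp

57.04 hp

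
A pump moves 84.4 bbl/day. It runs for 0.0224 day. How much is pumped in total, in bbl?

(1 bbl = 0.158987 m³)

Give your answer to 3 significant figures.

84.4 bbl/day → 1.55307×10⁻⁴ m³/s
0.0224 day → 1935.36 s
V = Q × t = 1.55307×10⁻⁴ × 1935.36 = 0.300575 m³
In bbl: 0.300575 / 0.158987 = 1.89056 bbl

1.89 bbl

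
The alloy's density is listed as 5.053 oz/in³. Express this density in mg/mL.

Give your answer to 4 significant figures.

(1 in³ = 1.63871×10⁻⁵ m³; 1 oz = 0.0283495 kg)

8742 mg/mL

5.053 oz/in³ × 0.0283495 kg/oz ÷ 1.63871×10⁻⁵ m³/in³ = 8741.63 kg/m³
8741.63 kg/m³ ÷ 10⁻⁶ kg/mg × 10⁻⁶ m³/mL = 8741.63 mg/mL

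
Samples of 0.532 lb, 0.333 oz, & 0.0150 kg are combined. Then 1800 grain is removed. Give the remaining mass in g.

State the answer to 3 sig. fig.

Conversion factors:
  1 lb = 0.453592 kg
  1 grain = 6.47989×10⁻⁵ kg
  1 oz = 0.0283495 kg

0.532 lb × 0.453592 → 0.241311 kg
0.333 oz × 0.0283495 → 0.00944038 kg
0.0150 kg (already kg)
1800 grain × 6.47989×10⁻⁵ → 0.116638 kg
Result: 0.241311 + 0.00944038 + 0.015 − 0.116638 = 0.149113 kg
In g: 0.149113 / 0.001 = 149.113 g

149 g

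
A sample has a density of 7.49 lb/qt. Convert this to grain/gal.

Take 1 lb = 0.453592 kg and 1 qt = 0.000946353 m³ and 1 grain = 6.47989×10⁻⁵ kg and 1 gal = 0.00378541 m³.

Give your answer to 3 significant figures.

7.49 lb/qt × 0.453592 kg/lb ÷ 0.000946353 m³/qt = 3590 kg/m³
3590 kg/m³ ÷ 6.47989×10⁻⁵ kg/grain × 0.00378541 m³/gal = 209720 grain/gal

2.10×10⁵ grain/gal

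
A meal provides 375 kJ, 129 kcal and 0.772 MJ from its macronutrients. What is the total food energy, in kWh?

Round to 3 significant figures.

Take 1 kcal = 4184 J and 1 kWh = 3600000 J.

0.469 kWh

375 kJ × 1000 = 375000 J
129 kcal × 4184 = 539736 J
0.772 MJ × 1000000 = 772000 J
Combined: 375000 + 539736 + 772000 = 1.68674×10⁶ J
In kWh: 1.68674×10⁶ / 3600000 = 0.468539 kWh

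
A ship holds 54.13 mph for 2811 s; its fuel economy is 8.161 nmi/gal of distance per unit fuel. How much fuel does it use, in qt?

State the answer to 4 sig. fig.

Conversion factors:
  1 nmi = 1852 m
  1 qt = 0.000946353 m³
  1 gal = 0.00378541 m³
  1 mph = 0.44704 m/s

54.13 mph → 24.1983 m/s
d = v × t = 24.1983 × 2811 = 68021.4 m
8.161 nmi/gal → 3.99274×10⁶ m/m³
V = d / (distance per unit fuel) = 68021.4 / 3.99274×10⁶ = 0.0170363 m³
In qt: 0.0170363 / 0.000946353 = 18.0021 qt

18.00 qt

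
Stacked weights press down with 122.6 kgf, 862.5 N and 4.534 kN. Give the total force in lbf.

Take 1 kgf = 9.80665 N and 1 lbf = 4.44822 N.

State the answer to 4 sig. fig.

122.6 kgf × 9.80665 = 1202.3 N
862.5 N (already N)
4.534 kN × 1000 = 4534 N
Combined: 1202.3 + 862.5 + 4534 = 6598.8 N
In lbf: 6598.8 / 4.44822 = 1483.47 lbf

1483 lbf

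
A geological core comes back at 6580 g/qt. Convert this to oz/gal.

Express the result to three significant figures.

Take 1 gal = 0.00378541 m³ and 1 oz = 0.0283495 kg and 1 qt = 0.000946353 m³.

6580 g/qt × 0.001 kg/g ÷ 0.000946353 m³/qt = 6953.01 kg/m³
6953.01 kg/m³ ÷ 0.0283495 kg/oz × 0.00378541 m³/gal = 928.411 oz/gal

928 oz/gal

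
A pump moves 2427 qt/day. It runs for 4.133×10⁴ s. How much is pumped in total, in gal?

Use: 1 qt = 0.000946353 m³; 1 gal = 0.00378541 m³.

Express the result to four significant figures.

290.2 gal

2427 qt/day → 2.65833×10⁻⁵ m³/s
V = Q × t = 2.65833×10⁻⁵ × 41330 = 1.09869 m³
In gal: 1.09869 / 0.00378541 = 290.243 gal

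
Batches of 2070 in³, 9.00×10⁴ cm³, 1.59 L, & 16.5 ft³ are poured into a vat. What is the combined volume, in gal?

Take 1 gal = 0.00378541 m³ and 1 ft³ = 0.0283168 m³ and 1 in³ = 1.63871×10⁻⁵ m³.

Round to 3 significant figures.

2070 in³ × 1.63871×10⁻⁵ = 0.0339213 m³
9.00×10⁴ cm³ × 10⁻⁶ = 0.09 m³
1.59 L × 0.001 = 0.00159 m³
16.5 ft³ × 0.0283168 = 0.467227 m³
Sum: 0.0339213 + 0.09 + 0.00159 + 0.467227 = 0.592738 m³
In gal: 0.592738 / 0.00378541 = 156.585 gal

157 gal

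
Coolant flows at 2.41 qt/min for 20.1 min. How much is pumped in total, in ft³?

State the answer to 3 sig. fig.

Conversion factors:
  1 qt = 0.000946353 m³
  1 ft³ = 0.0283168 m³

1.62 ft³

2.41 qt/min → 3.80118×10⁻⁵ m³/s
20.1 min → 1206 s
V = Q × t = 3.80118×10⁻⁵ × 1206 = 0.0458422 m³
In ft³: 0.0458422 / 0.0283168 = 1.6189 ft³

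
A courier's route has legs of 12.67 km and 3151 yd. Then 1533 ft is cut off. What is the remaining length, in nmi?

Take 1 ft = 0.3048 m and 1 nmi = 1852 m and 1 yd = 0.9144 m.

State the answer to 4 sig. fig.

12.67 km × 1000 = 12670 m
3151 yd × 0.9144 = 2881.27 m
1533 ft × 0.3048 = 467.258 m
Net: 12670 + 2881.27 − 467.258 = 15084 m
In nmi: 15084 / 1852 = 8.14471 nmi

8.145 nmi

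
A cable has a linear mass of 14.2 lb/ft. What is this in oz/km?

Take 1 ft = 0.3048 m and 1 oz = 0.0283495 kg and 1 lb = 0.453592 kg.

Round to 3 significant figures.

7.45×10⁵ oz/km

14.2 lb/ft × 0.453592 kg/lb ÷ 0.3048 m/ft = 21.1319 kg/m
21.1319 kg/m ÷ 0.0283495 kg/oz × 1000 m/km = 745406 oz/km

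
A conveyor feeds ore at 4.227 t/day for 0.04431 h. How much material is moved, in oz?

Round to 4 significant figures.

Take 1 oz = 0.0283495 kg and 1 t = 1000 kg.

4.227 t/day → 0.0489236 kg/s
0.04431 h → 159.516 s
m = ṁ × t = 0.0489236 × 159.516 = 7.8041 kg
In oz: 7.8041 / 0.0283495 = 275.282 oz

275.3 oz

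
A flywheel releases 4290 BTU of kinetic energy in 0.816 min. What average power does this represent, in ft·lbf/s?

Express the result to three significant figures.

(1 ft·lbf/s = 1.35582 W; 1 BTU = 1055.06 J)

4290 BTU × 1055.06 = 4.52621×10⁶ J
0.816 min × 60 = 48.96 s
P = E / t = 4.52621×10⁶ J / 48.96 s = 92447.1 W
92447.1 W ÷ (1.35582 W/ft·lbf/s) = 68185.4 ft·lbf/s

6.82×10⁴ ft·lbf/s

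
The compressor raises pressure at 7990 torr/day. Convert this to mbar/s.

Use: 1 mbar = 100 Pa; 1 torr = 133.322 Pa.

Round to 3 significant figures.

7990 torr/day × 133.322 Pa/torr ÷ 86400 s/day = 12.3292 Pa/s
12.3292 Pa/s ÷ 100 Pa/mbar = 0.123292 mbar/s

0.123 mbar/s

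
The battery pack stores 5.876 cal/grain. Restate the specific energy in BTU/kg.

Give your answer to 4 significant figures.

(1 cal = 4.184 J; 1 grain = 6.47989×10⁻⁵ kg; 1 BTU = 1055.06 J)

5.876 cal/grain × 4.184 J/cal ÷ 6.47989×10⁻⁵ kg/grain = 379407 J/kg
379407 J/kg ÷ 1055.06 J/BTU = 359.607 BTU/kg

359.6 BTU/kg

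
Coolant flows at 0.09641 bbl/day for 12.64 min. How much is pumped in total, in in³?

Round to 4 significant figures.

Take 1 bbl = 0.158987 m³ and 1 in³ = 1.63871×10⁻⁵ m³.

8.210 in³

0.09641 bbl/day → 1.77407×10⁻⁷ m³/s
12.64 min → 758.4 s
V = Q × t = 1.77407×10⁻⁷ × 758.4 = 1.34545×10⁻⁴ m³
In in³: 1.34545×10⁻⁴ / 1.63871×10⁻⁵ = 8.21042 in³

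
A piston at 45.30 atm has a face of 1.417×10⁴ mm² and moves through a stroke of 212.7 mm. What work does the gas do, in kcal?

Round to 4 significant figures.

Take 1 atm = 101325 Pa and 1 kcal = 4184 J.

45.30 atm → 4.59002×10⁶ Pa
1.417×10⁴ mm² → 0.01417 m²
F = P × A = 4.59002×10⁶ × 0.01417 = 65040.6 N
212.7 mm → 0.2127 m
W = F × d = 65040.6 × 0.2127 = 13834.1 J
In kcal: 13834.1 / 4184 = 3.30643 kcal

3.306 kcal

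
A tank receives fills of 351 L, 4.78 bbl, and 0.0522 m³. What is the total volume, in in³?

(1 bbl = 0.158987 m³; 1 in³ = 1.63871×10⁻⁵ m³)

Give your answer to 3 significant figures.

7.10×10⁴ in³

351 L × 0.001 → 0.351 m³
4.78 bbl × 0.158987 → 0.759958 m³
0.0522 m³ (already m³)
Sum: 0.351 + 0.759958 + 0.0522 = 1.16316 m³
In in³: 1.16316 / 1.63871×10⁻⁵ = 70980.2 in³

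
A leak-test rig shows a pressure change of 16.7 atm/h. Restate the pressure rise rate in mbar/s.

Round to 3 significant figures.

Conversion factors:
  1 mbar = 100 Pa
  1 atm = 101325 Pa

16.7 atm/h × 101325 Pa/atm ÷ 3600 s/h = 470.035 Pa/s
470.035 Pa/s ÷ 100 Pa/mbar = 4.70035 mbar/s

4.70 mbar/s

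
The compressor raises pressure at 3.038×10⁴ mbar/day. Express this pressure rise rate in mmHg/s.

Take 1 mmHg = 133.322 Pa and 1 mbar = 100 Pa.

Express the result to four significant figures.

0.2637 mmHg/s

3.038×10⁴ mbar/day × 100 Pa/mbar ÷ 86400 s/day = 35.162 Pa/s
35.162 Pa/s ÷ 133.322 Pa/mmHg = 0.263737 mmHg/s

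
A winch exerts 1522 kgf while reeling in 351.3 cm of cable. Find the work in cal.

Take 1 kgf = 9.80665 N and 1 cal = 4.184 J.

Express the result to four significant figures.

1522 kgf × 9.80665 = 14925.7 N
351.3 cm × 0.01 = 3.513 m
W = F × d = 14925.7 N × 3.513 m = 52434 J
52434 J ÷ (4.184 J/cal) = 12532 cal

1.253×10⁴ cal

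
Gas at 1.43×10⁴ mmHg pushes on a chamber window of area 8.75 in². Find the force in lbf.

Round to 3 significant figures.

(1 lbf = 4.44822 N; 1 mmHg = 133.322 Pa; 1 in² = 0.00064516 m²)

2420 lbf

1.43×10⁴ mmHg × 133.322 → 1.9065×10⁶ Pa
8.75 in² × 0.00064516 → 0.00564515 m²
F = P × A = 1.9065×10⁶ Pa × 0.00564515 m² = 10762.5 N
10762.5 N ÷ (4.44822 N/lbf) = 2419.51 lbf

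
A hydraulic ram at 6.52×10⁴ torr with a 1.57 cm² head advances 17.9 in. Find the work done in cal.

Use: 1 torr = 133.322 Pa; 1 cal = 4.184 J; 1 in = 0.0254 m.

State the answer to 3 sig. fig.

6.52×10⁴ torr → 8.69259×10⁶ Pa
1.57 cm² → 1.57×10⁻⁴ m²
F = P × A = 8.69259×10⁶ × 1.57×10⁻⁴ = 1364.74 N
17.9 in → 0.45466 m
W = F × d = 1364.74 × 0.45466 = 620.493 J
In cal: 620.493 / 4.184 = 148.301 cal

148 cal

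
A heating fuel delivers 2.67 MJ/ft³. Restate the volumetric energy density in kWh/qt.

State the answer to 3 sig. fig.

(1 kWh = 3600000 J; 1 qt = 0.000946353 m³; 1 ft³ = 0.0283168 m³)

0.0248 kWh/qt

2.67 MJ/ft³ × 1000000 J/MJ ÷ 0.0283168 m³/ft³ = 9.42903×10⁷ J/m³
9.42903×10⁷ J/m³ ÷ 3600000 J/kWh × 0.000946353 m³/qt = 0.0247866 kWh/qt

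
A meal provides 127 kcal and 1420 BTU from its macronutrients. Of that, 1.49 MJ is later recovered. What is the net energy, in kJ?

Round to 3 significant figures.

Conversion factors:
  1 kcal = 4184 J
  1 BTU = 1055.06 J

540 kJ

127 kcal × 4184 = 531368 J
1420 BTU × 1055.06 = 1.49819×10⁶ J
1.49 MJ × 1000000 = 1.49×10⁶ J
Net: 531368 + 1.49819×10⁶ − 1.49×10⁶ = 539558 J
In kJ: 539558 / 1000 = 539.558 kJ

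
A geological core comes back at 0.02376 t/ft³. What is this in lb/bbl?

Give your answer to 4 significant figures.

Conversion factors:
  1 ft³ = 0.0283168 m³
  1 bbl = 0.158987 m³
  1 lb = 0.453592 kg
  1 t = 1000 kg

294.1 lb/bbl

0.02376 t/ft³ × 1000 kg/t ÷ 0.0283168 m³/ft³ = 839.078 kg/m³
839.078 kg/m³ ÷ 0.453592 kg/lb × 0.158987 m³/bbl = 294.102 lb/bbl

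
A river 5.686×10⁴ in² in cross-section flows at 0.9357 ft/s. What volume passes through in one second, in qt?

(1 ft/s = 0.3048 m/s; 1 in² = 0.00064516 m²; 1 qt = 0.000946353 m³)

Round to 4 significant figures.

0.9357 ft/s × 0.3048 → 0.285201 m/s
5.686×10⁴ in² × 0.00064516 → 36.6838 m²
V = v × A × t = 0.285201 m/s × 36.6838 m² × 1 s = 10.4623 m³
10.4623 m³ ÷ (0.000946353 m³/qt) = 11055.4 qt

1.106×10⁴ qt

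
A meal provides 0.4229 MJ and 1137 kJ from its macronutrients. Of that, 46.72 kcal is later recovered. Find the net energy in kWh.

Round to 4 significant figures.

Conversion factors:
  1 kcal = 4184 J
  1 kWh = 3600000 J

0.3790 kWh

0.4229 MJ × 1000000 = 422900 J
1137 kJ × 1000 = 1.137×10⁶ J
46.72 kcal × 4184 = 195476 J
Net: 422900 + 1.137×10⁶ − 195476 = 1.36442×10⁶ J
In kWh: 1.36442×10⁶ / 3600000 = 0.379006 kWh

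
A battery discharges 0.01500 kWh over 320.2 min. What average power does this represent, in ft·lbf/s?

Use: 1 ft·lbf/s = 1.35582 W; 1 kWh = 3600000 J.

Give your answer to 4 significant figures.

0.01500 kWh × 3600000 → 54000 J
320.2 min × 60 → 19212 s
P = E / t = 54000 J / 19212 s = 2.81074 W
2.81074 W ÷ (1.35582 W/ft·lbf/s) = 2.07309 ft·lbf/s

2.073 ft·lbf/s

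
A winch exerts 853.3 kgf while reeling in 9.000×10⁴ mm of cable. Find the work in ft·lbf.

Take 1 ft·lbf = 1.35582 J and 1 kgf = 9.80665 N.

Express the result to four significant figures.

5.555×10⁵ ft·lbf

853.3 kgf × 9.80665 → 8368.01 N
9.000×10⁴ mm × 0.001 → 90 m
W = F × d = 8368.01 N × 90 m = 753121 J
753121 J ÷ (1.35582 J/ft·lbf) = 555473 ft·lbf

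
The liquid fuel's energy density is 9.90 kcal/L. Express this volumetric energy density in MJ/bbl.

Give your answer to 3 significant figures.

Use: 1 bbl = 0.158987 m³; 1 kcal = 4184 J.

9.90 kcal/L × 4184 J/kcal ÷ 0.001 m³/L = 4.14216×10⁷ J/m³
4.14216×10⁷ J/m³ ÷ 1000000 J/MJ × 0.158987 m³/bbl = 6.5855 MJ/bbl

6.59 MJ/bbl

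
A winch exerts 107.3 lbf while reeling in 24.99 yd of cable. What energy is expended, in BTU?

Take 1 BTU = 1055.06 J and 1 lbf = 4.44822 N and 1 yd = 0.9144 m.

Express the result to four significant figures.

10.34 BTU

107.3 lbf × 4.44822 = 477.294 N
24.99 yd × 0.9144 = 22.8509 m
W = F × d = 477.294 N × 22.8509 m = 10906.6 J
10906.6 J ÷ (1055.06 J/BTU) = 10.3374 BTU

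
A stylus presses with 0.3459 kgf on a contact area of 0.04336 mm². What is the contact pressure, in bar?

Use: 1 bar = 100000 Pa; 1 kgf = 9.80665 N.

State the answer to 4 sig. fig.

0.3459 kgf × 9.80665 = 3.39212 N
0.04336 mm² × 10⁻⁶ = 4.336×10⁻⁸ m²
P = F / A = 3.39212 N / 4.336×10⁻⁸ m² = 7.82315×10⁷ Pa
7.82315×10⁷ Pa ÷ (100000 Pa/bar) = 782.315 bar

782.3 bar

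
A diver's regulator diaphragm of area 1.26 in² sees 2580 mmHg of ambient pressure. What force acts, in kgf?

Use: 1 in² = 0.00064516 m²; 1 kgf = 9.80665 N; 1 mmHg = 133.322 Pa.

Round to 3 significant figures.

2580 mmHg × 133.322 = 343971 Pa
1.26 in² × 0.00064516 = 8.12902×10⁻⁴ m²
F = P × A = 343971 Pa × 8.12902×10⁻⁴ m² = 279.615 N
279.615 N ÷ (9.80665 N/kgf) = 28.5128 kgf

28.5 kgf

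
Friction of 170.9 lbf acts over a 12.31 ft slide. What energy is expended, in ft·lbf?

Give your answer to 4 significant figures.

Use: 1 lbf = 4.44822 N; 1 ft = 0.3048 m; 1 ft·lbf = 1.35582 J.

2104 ft·lbf

170.9 lbf × 4.44822 → 760.201 N
12.31 ft × 0.3048 → 3.75209 m
W = F × d = 760.201 N × 3.75209 m = 2852.34 J
2852.34 J ÷ (1.35582 J/ft·lbf) = 2103.77 ft·lbf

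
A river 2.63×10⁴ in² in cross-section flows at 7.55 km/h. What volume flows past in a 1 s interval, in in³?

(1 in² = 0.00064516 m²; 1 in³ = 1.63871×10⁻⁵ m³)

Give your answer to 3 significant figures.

2.17×10⁶ in³

7.55 km/h × (1/3.6) = 2.09722 m/s
2.63×10⁴ in² × 0.00064516 = 16.9677 m²
V = v × A × t = 2.09722 m/s × 16.9677 m² × 1 s = 35.585 m³
35.585 m³ ÷ (1.63871×10⁻⁵ m³/in³) = 2.17153×10⁶ in³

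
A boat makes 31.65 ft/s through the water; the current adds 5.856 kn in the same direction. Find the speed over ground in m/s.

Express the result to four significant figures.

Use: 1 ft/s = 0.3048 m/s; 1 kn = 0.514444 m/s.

12.66 m/s

31.65 ft/s × 0.3048 = 9.64692 m/s
5.856 kn × 0.514444 = 3.01258 m/s
Sum: 9.64692 + 3.01258 = 12.6595 m/s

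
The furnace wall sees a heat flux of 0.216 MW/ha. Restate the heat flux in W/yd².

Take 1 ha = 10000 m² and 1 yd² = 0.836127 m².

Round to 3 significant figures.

18.1 W/yd²

0.216 MW/ha × 1000000 W/MW ÷ 10000 m²/ha = 21.6 W/m²
21.6 W/m² × 0.836127 m²/yd² = 18.0603 W/yd²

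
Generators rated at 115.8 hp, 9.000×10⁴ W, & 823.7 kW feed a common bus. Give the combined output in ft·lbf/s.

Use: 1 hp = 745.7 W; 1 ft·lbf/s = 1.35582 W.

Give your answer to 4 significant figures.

7.376×10⁵ ft·lbf/s

115.8 hp × 745.7 = 86352.1 W
9.000×10⁴ W (already W)
823.7 kW × 1000 = 823700 W
Total: 86352.1 + 90000 + 823700 = 1.00005×10⁶ W
In ft·lbf/s: 1.00005×10⁶ / 1.35582 = 737598 ft·lbf/s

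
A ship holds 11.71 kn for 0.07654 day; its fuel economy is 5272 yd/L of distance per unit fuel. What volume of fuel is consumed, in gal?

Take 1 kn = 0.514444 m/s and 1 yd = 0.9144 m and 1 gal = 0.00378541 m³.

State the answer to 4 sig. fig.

11.71 kn → 6.02414 m/s
0.07654 day → 6613.06 s
d = v × t = 6.02414 × 6613.06 = 39838 m
5272 yd/L → 4.82072×10⁶ m/m³
V = d / (distance per unit fuel) = 39838 / 4.82072×10⁶ = 0.00826391 m³
In gal: 0.00826391 / 0.00378541 = 2.1831 gal

2.183 gal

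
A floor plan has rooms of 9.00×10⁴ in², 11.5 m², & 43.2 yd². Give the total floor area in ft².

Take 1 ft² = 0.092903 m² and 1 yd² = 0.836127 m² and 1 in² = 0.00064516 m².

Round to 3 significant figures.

9.00×10⁴ in² × 0.00064516 = 58.0644 m²
11.5 m² (already m²)
43.2 yd² × 0.836127 = 36.1207 m²
Combined: 58.0644 + 11.5 + 36.1207 = 105.685 m²
In ft²: 105.685 / 0.092903 = 1137.58 ft²

1140 ft²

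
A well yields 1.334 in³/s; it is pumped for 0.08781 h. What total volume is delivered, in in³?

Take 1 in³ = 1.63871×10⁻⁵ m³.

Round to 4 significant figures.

1.334 in³/s → 2.18604×10⁻⁵ m³/s
0.08781 h → 316.116 s
V = Q × t = 2.18604×10⁻⁵ × 316.116 = 0.00691042 m³
In in³: 0.00691042 / 1.63871×10⁻⁵ = 421.699 in³

421.7 in³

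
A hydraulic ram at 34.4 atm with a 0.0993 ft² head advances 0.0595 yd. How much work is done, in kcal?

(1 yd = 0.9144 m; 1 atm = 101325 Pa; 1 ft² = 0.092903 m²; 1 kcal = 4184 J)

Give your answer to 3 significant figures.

34.4 atm → 3.48558×10⁶ Pa
0.0993 ft² → 0.00922527 m²
F = P × A = 3.48558×10⁶ × 0.00922527 = 32155.4 N
0.0595 yd → 0.0544068 m
W = F × d = 32155.4 × 0.0544068 = 1749.47 J
In kcal: 1749.47 / 4184 = 0.418133 kcal

0.418 kcal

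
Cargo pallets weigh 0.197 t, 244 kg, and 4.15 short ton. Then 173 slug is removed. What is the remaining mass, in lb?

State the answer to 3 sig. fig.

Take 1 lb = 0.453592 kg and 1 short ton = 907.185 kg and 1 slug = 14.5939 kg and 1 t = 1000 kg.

3710 lb

0.197 t × 1000 → 197 kg
244 kg (already kg)
4.15 short ton × 907.185 → 3764.82 kg
173 slug × 14.5939 → 2524.74 kg
Sum: 197 + 244 + 3764.82 − 2524.74 = 1681.08 kg
In lb: 1681.08 / 0.453592 = 3706.15 lb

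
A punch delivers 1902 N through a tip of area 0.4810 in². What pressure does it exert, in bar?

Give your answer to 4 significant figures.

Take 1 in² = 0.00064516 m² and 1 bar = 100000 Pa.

61.29 bar

0.4810 in² × 0.00064516 = 3.10322×10⁻⁴ m²
P = F / A = 1902 N / 3.10322×10⁻⁴ m² = 6.12912×10⁶ Pa
6.12912×10⁶ Pa ÷ (100000 Pa/bar) = 61.2912 bar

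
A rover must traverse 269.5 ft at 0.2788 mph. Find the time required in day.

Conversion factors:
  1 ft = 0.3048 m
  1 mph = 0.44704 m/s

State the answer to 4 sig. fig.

0.007628 day

269.5 ft × 0.3048 = 82.1436 m
0.2788 mph × 0.44704 = 0.124635 m/s
t = d / v = 82.1436 m / 0.124635 m/s = 659.073 s
659.073 s ÷ (86400 s/day) = 0.00762816 day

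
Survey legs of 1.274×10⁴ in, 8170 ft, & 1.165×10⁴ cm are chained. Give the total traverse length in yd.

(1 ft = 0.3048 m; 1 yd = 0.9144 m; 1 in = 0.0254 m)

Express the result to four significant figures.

3205 yd

1.274×10⁴ in × 0.0254 = 323.596 m
8170 ft × 0.3048 = 2490.22 m
1.165×10⁴ cm × 0.01 = 116.5 m
Combined: 323.596 + 2490.22 + 116.5 = 2930.32 m
In yd: 2930.32 / 0.9144 = 3204.64 yd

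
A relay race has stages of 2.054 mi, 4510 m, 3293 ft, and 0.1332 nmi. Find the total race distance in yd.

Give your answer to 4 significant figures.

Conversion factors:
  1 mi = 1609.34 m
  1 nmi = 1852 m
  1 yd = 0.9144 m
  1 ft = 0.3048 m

9915 yd

2.054 mi × 1609.34 = 3305.58 m
4510 m (already m)
3293 ft × 0.3048 = 1003.71 m
0.1332 nmi × 1852 = 246.686 m
Sum: 3305.58 + 4510 + 1003.71 + 246.686 = 9065.98 m
In yd: 9065.98 / 0.9144 = 9914.68 yd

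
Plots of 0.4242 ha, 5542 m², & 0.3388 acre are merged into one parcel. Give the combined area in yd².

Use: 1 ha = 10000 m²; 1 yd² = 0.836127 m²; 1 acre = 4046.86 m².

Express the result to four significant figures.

0.4242 ha × 10000 = 4242 m²
5542 m² (already m²)
0.3388 acre × 4046.86 = 1371.08 m²
Sum: 4242 + 5542 + 1371.08 = 11155.1 m²
In yd²: 11155.1 / 0.836127 = 13341.4 yd²

1.334×10⁴ yd²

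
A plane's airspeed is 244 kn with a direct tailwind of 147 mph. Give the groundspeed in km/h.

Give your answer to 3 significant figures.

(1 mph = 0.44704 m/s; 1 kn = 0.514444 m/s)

688 km/h

244 kn × 0.514444 = 125.524 m/s
147 mph × 0.44704 = 65.7149 m/s
Sum: 125.524 + 65.7149 = 191.239 m/s
In km/h: 191.239 / (1/3.6) = 688.46 km/h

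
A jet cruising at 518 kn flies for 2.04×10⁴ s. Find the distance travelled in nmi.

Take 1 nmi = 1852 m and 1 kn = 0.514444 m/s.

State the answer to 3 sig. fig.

518 kn × 0.514444 → 266.482 m/s
d = v × t = 266.482 m/s × 20400 s = 5.43623×10⁶ m
5.43623×10⁶ m ÷ (1852 m/nmi) = 2935.33 nmi

2940 nmi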